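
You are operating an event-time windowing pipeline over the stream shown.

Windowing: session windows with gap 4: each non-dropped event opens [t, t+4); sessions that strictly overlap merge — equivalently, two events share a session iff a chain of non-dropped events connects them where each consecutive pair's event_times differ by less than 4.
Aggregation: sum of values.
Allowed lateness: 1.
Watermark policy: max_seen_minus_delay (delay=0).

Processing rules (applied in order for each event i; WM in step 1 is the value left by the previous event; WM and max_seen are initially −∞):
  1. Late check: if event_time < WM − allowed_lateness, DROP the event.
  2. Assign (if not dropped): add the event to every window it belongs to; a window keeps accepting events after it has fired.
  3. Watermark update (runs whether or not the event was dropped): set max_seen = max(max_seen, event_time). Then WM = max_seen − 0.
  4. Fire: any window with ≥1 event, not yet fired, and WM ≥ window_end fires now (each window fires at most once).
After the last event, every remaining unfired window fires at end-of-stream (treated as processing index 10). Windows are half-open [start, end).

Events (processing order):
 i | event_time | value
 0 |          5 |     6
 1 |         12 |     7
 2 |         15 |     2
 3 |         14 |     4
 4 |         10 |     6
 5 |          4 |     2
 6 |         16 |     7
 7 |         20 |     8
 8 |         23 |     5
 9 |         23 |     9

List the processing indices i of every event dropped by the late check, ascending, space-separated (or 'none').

4 5

i=0 t=5 v=6: → [5,9); WM=5
i=1 t=12 v=7: → [12,16); WM=12
i=2 t=15 v=2: → [12,19); WM=15
i=3 t=14 v=4: → [12,19); WM=15
i=4 t=10 v=6: DROP (t<15-1); WM=15
i=5 t=4 v=2: DROP (t<15-1); WM=15
i=6 t=16 v=7: → [12,20); WM=16
i=7 t=20 v=8: → [20,24); WM=20
i=8 t=23 v=5: → [20,27); WM=23
i=9 t=23 v=9: → [20,27); WM=23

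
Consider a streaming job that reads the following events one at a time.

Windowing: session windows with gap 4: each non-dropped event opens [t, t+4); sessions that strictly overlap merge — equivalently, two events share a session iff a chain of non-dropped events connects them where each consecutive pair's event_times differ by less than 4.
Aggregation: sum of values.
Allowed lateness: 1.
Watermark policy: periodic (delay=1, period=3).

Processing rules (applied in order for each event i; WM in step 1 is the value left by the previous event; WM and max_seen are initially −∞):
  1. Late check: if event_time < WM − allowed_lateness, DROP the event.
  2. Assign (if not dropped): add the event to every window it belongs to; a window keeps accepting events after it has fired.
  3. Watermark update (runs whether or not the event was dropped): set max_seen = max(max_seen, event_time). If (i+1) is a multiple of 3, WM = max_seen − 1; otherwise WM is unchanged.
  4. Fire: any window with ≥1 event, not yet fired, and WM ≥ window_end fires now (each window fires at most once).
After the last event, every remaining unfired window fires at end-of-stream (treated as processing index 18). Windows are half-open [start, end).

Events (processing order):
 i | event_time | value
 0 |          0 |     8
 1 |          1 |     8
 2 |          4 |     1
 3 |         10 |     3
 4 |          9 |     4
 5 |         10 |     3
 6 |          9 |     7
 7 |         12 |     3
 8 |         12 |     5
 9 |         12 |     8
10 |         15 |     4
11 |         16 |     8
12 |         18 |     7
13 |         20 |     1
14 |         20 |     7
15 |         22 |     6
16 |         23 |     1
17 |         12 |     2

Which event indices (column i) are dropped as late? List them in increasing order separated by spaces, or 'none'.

17

i=0 t=0 v=8: → [0,4); WM=−∞
i=1 t=1 v=8: → [0,5); WM=−∞
i=2 t=4 v=1: → [0,8); WM=3
i=3 t=10 v=3: → [10,14); WM=3
i=4 t=9 v=4: → [9,14); WM=3
i=5 t=10 v=3: → [9,14); WM=9
i=6 t=9 v=7: → [9,14); WM=9
i=7 t=12 v=3: → [9,16); WM=9
i=8 t=12 v=5: → [9,16); WM=11
i=9 t=12 v=8: → [9,16); WM=11
i=10 t=15 v=4: → [9,19); WM=11
i=11 t=16 v=8: → [9,20); WM=15
i=12 t=18 v=7: → [9,22); WM=15
i=13 t=20 v=1: → [9,24); WM=15
i=14 t=20 v=7: → [9,24); WM=19
i=15 t=22 v=6: → [9,26); WM=19
i=16 t=23 v=1: → [9,27); WM=19
i=17 t=12 v=2: DROP (t<19-1); WM=22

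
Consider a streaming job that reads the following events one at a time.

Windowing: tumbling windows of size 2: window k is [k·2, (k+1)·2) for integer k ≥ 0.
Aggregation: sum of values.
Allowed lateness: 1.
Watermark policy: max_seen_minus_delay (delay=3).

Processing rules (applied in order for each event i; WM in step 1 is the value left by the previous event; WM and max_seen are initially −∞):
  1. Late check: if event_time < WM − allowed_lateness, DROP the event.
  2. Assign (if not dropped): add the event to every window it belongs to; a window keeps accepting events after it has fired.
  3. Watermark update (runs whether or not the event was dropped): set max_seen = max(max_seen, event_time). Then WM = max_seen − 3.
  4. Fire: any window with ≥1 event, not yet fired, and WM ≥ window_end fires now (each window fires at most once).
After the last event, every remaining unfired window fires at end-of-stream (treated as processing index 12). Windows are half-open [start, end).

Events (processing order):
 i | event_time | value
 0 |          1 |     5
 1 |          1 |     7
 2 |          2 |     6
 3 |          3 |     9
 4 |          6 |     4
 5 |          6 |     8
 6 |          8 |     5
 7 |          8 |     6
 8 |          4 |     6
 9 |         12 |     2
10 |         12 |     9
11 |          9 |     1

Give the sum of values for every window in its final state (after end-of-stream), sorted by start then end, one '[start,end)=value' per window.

i=0 t=1 v=5: → [0,2); WM=-2
i=1 t=1 v=7: → [0,2); WM=-2
i=2 t=2 v=6: → [2,4); WM=-1
i=3 t=3 v=9: → [2,4); WM=0
i=4 t=6 v=4: → [6,8); WM=3; [0,2) fires=12
i=5 t=6 v=8: → [6,8); WM=3
i=6 t=8 v=5: → [8,10); WM=5; [2,4) fires=15
i=7 t=8 v=6: → [8,10); WM=5
i=8 t=4 v=6: → [4,6); WM=5
i=9 t=12 v=2: → [12,14); WM=9; [4,6) fires=6 [6,8) fires=12
i=10 t=12 v=9: → [12,14); WM=9
i=11 t=9 v=1: → [8,10); WM=9

[0,2)=12 [2,4)=15 [4,6)=6 [6,8)=12 [8,10)=12 [12,14)=11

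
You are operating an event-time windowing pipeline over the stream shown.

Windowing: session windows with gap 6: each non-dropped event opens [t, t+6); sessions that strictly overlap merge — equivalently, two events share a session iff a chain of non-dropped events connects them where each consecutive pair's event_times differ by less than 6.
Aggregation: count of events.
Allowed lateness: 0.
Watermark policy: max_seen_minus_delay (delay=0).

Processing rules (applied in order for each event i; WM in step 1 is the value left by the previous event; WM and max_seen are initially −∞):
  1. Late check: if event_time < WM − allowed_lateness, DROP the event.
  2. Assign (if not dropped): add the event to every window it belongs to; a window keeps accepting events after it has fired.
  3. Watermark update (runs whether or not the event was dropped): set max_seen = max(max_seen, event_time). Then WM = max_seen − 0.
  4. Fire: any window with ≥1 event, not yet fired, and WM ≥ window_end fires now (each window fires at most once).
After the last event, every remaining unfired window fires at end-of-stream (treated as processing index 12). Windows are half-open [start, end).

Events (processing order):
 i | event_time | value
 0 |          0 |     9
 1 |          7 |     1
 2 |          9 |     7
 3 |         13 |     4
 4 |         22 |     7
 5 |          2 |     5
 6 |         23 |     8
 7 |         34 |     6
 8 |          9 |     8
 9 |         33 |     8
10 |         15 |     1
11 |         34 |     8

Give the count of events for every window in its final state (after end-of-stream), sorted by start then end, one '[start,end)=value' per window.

[0,6)=1 [7,19)=3 [22,29)=2 [34,40)=2

i=0 t=0 v=9: → [0,6); WM=0
i=1 t=7 v=1: → [7,13); WM=7
i=2 t=9 v=7: → [7,15); WM=9
i=3 t=13 v=4: → [7,19); WM=13
i=4 t=22 v=7: → [22,28); WM=22
i=5 t=2 v=5: DROP (t<22-0); WM=22
i=6 t=23 v=8: → [22,29); WM=23
i=7 t=34 v=6: → [34,40); WM=34
i=8 t=9 v=8: DROP (t<34-0); WM=34
i=9 t=33 v=8: DROP (t<34-0); WM=34
i=10 t=15 v=1: DROP (t<34-0); WM=34
i=11 t=34 v=8: → [34,40); WM=34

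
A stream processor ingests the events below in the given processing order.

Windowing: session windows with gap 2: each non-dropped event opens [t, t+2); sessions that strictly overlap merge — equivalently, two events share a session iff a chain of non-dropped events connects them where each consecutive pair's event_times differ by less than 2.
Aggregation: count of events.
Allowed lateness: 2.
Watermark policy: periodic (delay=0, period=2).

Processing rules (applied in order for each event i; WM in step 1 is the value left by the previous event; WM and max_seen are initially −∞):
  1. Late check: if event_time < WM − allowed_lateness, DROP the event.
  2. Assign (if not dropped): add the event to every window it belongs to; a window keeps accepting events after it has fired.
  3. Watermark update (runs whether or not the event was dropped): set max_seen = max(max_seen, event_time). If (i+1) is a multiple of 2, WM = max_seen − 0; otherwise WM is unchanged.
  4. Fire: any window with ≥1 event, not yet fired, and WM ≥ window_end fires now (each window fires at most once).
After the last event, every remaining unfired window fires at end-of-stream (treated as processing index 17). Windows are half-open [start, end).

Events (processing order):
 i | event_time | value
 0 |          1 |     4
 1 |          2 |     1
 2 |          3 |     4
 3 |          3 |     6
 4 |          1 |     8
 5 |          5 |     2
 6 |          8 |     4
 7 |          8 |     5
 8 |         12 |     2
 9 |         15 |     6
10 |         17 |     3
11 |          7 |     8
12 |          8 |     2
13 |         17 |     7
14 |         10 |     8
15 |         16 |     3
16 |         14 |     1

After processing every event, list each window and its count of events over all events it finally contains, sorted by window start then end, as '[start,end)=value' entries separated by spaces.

[1,5)=5 [5,7)=1 [8,10)=2 [12,14)=1 [15,19)=4

i=0 t=1 v=4: → [1,3); WM=−∞
i=1 t=2 v=1: → [1,4); WM=2
i=2 t=3 v=4: → [1,5); WM=2
i=3 t=3 v=6: → [1,5); WM=3
i=4 t=1 v=8: → [1,5); WM=3
i=5 t=5 v=2: → [5,7); WM=5
i=6 t=8 v=4: → [8,10); WM=5
i=7 t=8 v=5: → [8,10); WM=8
i=8 t=12 v=2: → [12,14); WM=8
i=9 t=15 v=6: → [15,17); WM=15
i=10 t=17 v=3: → [17,19); WM=15
i=11 t=7 v=8: DROP (t<15-2); WM=17
i=12 t=8 v=2: DROP (t<17-2); WM=17
i=13 t=17 v=7: → [17,19); WM=17
i=14 t=10 v=8: DROP (t<17-2); WM=17
i=15 t=16 v=3: → [15,19); WM=17
i=16 t=14 v=1: DROP (t<17-2); WM=17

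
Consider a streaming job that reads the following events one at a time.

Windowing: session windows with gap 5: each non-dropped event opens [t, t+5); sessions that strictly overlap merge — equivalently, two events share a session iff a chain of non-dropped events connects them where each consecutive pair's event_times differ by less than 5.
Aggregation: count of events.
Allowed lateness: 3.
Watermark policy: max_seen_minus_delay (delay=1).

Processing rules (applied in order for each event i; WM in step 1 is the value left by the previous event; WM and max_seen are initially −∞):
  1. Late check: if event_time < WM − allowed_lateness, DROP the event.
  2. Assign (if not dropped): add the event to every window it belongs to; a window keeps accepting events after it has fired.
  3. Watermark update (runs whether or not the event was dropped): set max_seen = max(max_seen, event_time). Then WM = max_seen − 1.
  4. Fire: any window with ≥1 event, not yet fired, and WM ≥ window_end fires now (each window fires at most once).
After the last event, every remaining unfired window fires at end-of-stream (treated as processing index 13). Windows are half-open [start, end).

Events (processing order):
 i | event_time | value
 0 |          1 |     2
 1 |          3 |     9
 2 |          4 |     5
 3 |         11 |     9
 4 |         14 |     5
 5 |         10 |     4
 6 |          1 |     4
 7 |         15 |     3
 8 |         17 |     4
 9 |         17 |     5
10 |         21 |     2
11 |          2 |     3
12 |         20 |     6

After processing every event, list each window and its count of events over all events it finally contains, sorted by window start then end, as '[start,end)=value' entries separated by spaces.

i=0 t=1 v=2: → [1,6); WM=0
i=1 t=3 v=9: → [1,8); WM=2
i=2 t=4 v=5: → [1,9); WM=3
i=3 t=11 v=9: → [11,16); WM=10
i=4 t=14 v=5: → [11,19); WM=13
i=5 t=10 v=4: → [10,19); WM=13
i=6 t=1 v=4: DROP (t<13-3); WM=13
i=7 t=15 v=3: → [10,20); WM=14
i=8 t=17 v=4: → [10,22); WM=16
i=9 t=17 v=5: → [10,22); WM=16
i=10 t=21 v=2: → [10,26); WM=20
i=11 t=2 v=3: DROP (t<20-3); WM=20
i=12 t=20 v=6: → [10,26); WM=20

[1,9)=3 [10,26)=8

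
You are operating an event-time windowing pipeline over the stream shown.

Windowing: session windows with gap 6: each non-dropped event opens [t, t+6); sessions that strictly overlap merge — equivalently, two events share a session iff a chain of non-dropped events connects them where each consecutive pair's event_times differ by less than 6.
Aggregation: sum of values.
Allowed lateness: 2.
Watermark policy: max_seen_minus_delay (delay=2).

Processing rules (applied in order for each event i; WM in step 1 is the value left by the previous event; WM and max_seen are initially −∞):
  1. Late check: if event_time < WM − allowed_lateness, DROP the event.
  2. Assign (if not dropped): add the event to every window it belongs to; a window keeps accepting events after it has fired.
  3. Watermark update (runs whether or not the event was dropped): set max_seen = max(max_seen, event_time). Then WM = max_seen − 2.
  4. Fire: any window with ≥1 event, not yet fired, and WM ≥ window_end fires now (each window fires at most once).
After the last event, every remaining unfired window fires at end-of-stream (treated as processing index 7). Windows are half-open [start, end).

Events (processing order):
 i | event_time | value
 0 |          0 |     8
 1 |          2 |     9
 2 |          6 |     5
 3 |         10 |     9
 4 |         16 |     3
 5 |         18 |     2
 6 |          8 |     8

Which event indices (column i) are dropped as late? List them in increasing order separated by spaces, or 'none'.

i=0 t=0 v=8: → [0,6); WM=-2
i=1 t=2 v=9: → [0,8); WM=0
i=2 t=6 v=5: → [0,12); WM=4
i=3 t=10 v=9: → [0,16); WM=8
i=4 t=16 v=3: → [16,22); WM=14
i=5 t=18 v=2: → [16,24); WM=16
i=6 t=8 v=8: DROP (t<16-2); WM=16

6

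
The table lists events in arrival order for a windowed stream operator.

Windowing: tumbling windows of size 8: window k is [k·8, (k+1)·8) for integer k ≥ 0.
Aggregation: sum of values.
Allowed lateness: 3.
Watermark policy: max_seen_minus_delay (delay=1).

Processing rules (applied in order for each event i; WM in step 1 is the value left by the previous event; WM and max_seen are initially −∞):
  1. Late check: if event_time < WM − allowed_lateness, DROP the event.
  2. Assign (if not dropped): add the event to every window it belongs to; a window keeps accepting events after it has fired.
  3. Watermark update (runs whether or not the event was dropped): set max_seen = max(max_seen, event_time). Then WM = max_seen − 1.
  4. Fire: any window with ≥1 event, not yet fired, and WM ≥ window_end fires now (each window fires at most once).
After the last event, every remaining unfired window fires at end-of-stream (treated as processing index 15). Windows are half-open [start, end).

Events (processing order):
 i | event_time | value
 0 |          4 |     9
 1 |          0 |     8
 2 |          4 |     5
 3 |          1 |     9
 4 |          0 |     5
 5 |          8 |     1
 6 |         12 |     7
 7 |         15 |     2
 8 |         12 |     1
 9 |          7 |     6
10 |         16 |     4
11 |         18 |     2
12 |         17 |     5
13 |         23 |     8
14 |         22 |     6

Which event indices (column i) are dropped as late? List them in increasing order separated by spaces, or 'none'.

i=0 t=4 v=9: → [0,8); WM=3
i=1 t=0 v=8: → [0,8); WM=3
i=2 t=4 v=5: → [0,8); WM=3
i=3 t=1 v=9: → [0,8); WM=3
i=4 t=0 v=5: → [0,8); WM=3
i=5 t=8 v=1: → [8,16); WM=7
i=6 t=12 v=7: → [8,16); WM=11; [0,8) fires=36
i=7 t=15 v=2: → [8,16); WM=14
i=8 t=12 v=1: → [8,16); WM=14
i=9 t=7 v=6: DROP (t<14-3); WM=14
i=10 t=16 v=4: → [16,24); WM=15
i=11 t=18 v=2: → [16,24); WM=17; [8,16) fires=11
i=12 t=17 v=5: → [16,24); WM=17
i=13 t=23 v=8: → [16,24); WM=22
i=14 t=22 v=6: → [16,24); WM=22

9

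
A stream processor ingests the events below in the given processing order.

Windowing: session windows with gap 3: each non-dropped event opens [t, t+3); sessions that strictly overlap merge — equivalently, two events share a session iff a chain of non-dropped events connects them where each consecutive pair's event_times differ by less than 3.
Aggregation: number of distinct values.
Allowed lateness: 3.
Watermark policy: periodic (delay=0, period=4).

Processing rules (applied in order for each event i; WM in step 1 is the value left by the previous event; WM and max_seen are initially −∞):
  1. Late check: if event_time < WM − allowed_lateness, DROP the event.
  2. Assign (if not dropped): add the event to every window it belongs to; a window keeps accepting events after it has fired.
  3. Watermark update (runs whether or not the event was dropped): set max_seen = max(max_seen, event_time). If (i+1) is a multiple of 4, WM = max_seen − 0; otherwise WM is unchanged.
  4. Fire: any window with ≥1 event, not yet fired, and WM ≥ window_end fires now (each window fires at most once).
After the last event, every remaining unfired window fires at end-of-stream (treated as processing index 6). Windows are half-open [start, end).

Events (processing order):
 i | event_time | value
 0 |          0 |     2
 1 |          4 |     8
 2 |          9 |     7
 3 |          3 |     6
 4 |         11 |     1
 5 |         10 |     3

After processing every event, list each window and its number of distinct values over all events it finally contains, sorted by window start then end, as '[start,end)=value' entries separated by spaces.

[0,3)=1 [3,7)=2 [9,14)=3

i=0 t=0 v=2: → [0,3); WM=−∞
i=1 t=4 v=8: → [4,7); WM=−∞
i=2 t=9 v=7: → [9,12); WM=−∞
i=3 t=3 v=6: → [3,7); WM=9
i=4 t=11 v=1: → [9,14); WM=9
i=5 t=10 v=3: → [9,14); WM=9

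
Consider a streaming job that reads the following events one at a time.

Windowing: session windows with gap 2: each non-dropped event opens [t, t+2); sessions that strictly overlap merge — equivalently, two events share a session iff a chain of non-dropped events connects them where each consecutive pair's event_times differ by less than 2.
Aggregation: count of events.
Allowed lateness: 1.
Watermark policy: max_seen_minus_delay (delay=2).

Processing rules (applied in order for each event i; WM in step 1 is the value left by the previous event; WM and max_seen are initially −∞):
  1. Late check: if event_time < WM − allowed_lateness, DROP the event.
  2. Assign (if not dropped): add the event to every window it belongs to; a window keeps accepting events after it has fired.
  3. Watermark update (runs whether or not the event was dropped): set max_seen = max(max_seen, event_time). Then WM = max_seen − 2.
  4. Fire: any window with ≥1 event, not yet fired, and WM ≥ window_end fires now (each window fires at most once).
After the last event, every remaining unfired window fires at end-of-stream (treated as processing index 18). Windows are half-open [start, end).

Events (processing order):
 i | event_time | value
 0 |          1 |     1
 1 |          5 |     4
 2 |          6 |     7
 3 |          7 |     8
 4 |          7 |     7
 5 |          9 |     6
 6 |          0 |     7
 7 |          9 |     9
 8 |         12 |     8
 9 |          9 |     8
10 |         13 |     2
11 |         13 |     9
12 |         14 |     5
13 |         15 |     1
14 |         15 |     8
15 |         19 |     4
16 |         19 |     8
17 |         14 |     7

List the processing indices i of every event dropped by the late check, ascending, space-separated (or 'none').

6 17

i=0 t=1 v=1: → [1,3); WM=-1
i=1 t=5 v=4: → [5,7); WM=3
i=2 t=6 v=7: → [5,8); WM=4
i=3 t=7 v=8: → [5,9); WM=5
i=4 t=7 v=7: → [5,9); WM=5
i=5 t=9 v=6: → [9,11); WM=7
i=6 t=0 v=7: DROP (t<7-1); WM=7
i=7 t=9 v=9: → [9,11); WM=7
i=8 t=12 v=8: → [12,14); WM=10
i=9 t=9 v=8: → [9,11); WM=10
i=10 t=13 v=2: → [12,15); WM=11
i=11 t=13 v=9: → [12,15); WM=11
i=12 t=14 v=5: → [12,16); WM=12
i=13 t=15 v=1: → [12,17); WM=13
i=14 t=15 v=8: → [12,17); WM=13
i=15 t=19 v=4: → [19,21); WM=17
i=16 t=19 v=8: → [19,21); WM=17
i=17 t=14 v=7: DROP (t<17-1); WM=17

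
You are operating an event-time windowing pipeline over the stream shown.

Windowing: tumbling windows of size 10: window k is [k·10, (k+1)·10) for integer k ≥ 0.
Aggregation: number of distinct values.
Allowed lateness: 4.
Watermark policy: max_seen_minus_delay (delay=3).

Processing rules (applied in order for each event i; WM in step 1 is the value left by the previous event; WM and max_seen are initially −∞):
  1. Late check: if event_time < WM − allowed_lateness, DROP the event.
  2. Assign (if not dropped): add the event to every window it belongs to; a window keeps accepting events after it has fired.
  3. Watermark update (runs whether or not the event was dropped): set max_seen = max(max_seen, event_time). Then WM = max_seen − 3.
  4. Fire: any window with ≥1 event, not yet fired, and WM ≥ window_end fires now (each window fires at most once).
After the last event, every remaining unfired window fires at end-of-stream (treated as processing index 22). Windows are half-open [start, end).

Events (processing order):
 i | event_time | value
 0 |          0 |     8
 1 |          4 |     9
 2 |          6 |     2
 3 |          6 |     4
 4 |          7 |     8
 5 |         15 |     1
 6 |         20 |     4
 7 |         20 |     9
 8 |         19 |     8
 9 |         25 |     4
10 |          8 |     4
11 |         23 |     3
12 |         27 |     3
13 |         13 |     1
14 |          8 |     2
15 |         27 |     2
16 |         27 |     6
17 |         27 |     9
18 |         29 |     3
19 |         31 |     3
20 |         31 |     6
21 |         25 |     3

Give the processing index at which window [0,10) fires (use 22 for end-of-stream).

5

i=0 t=0 v=8: → [0,10); WM=-3
i=1 t=4 v=9: → [0,10); WM=1
i=2 t=6 v=2: → [0,10); WM=3
i=3 t=6 v=4: → [0,10); WM=3
i=4 t=7 v=8: → [0,10); WM=4
i=5 t=15 v=1: → [10,20); WM=12; [0,10) fires=4
i=6 t=20 v=4: → [20,30); WM=17
i=7 t=20 v=9: → [20,30); WM=17
i=8 t=19 v=8: → [10,20); WM=17
i=9 t=25 v=4: → [20,30); WM=22; [10,20) fires=2
i=10 t=8 v=4: DROP (t<22-4); WM=22
i=11 t=23 v=3: → [20,30); WM=22
i=12 t=27 v=3: → [20,30); WM=24
i=13 t=13 v=1: DROP (t<24-4); WM=24
i=14 t=8 v=2: DROP (t<24-4); WM=24
i=15 t=27 v=2: → [20,30); WM=24
i=16 t=27 v=6: → [20,30); WM=24
i=17 t=27 v=9: → [20,30); WM=24
i=18 t=29 v=3: → [20,30); WM=26
i=19 t=31 v=3: → [30,40); WM=28
i=20 t=31 v=6: → [30,40); WM=28
i=21 t=25 v=3: → [20,30); WM=28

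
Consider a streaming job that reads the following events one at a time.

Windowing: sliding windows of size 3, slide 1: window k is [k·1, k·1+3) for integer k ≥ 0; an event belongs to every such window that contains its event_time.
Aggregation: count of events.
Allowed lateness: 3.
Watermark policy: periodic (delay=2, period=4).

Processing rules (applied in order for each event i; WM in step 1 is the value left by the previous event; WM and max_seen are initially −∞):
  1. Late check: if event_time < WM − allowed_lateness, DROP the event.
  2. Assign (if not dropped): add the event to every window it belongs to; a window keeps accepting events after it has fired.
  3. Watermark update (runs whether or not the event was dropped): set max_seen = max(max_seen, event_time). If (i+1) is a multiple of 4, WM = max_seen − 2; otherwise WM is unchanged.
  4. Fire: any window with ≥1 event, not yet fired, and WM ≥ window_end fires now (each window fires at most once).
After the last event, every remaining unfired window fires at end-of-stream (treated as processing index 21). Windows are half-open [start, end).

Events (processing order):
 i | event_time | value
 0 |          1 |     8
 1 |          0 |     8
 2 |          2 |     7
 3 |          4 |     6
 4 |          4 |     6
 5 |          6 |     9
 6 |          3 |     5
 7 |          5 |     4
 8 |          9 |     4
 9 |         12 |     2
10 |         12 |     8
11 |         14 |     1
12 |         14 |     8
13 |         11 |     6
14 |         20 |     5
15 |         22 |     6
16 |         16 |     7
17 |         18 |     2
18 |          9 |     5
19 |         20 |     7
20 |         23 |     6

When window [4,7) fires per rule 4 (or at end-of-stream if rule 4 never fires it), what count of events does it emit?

4

i=0 t=1 v=8: → [1,4),[0,3); WM=−∞
i=1 t=0 v=8: → [0,3); WM=−∞
i=2 t=2 v=7: → [2,5),[1,4),[0,3); WM=−∞
i=3 t=4 v=6: → [4,7),[3,6),[2,5); WM=2
i=4 t=4 v=6: → [4,7),[3,6),[2,5); WM=2
i=5 t=6 v=9: → [6,9),[5,8),[4,7); WM=2
i=6 t=3 v=5: → [3,6),[2,5),[1,4); WM=2
i=7 t=5 v=4: → [5,8),[4,7),[3,6); WM=4; [0,3) fires=3 [1,4) fires=3
i=8 t=9 v=4: → [9,12),[8,11),[7,10); WM=4
i=9 t=12 v=2: → [12,15),[11,14),[10,13); WM=4
i=10 t=12 v=8: → [12,15),[11,14),[10,13); WM=4
i=11 t=14 v=1: → [14,17),[13,16),[12,15); WM=12; [2,5) fires=4 [3,6) fires=4 [4,7) fires=4 [5,8) fires=2 [6,9) fires=1 [7,10) fires=1 [8,11) fires=1 [9,12) fires=1
i=12 t=14 v=8: → [14,17),[13,16),[12,15); WM=12
i=13 t=11 v=6: → [11,14),[10,13),[9,12); WM=12
i=14 t=20 v=5: → [20,23),[19,22),[18,21); WM=12
i=15 t=22 v=6: → [22,25),[21,24),[20,23); WM=20; [10,13) fires=3 [11,14) fires=3 [12,15) fires=4 [13,16) fires=2 [14,17) fires=2
i=16 t=16 v=7: DROP (t<20-3); WM=20
i=17 t=18 v=2: → [18,21),[17,20),[16,19); WM=20; [16,19) fires=1 [17,20) fires=1
i=18 t=9 v=5: DROP (t<20-3); WM=20
i=19 t=20 v=7: → [20,23),[19,22),[18,21); WM=20
i=20 t=23 v=6: → [23,26),[22,25),[21,24); WM=20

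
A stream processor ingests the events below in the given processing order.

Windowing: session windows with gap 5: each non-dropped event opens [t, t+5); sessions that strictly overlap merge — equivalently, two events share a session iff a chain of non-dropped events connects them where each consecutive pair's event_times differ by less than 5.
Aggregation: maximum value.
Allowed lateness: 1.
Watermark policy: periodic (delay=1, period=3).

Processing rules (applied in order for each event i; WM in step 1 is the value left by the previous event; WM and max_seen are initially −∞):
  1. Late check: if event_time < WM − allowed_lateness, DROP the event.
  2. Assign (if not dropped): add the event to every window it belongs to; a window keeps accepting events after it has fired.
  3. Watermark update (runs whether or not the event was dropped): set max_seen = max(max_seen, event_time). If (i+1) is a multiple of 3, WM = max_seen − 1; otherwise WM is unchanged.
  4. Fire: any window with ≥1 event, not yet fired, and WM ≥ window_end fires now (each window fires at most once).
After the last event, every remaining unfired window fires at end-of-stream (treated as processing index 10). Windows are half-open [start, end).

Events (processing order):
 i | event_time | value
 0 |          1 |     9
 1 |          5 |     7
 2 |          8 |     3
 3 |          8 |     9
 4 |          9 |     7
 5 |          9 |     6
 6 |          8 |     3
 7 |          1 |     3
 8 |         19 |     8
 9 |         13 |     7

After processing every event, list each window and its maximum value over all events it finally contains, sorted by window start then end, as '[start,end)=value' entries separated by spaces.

i=0 t=1 v=9: → [1,6); WM=−∞
i=1 t=5 v=7: → [1,10); WM=−∞
i=2 t=8 v=3: → [1,13); WM=7
i=3 t=8 v=9: → [1,13); WM=7
i=4 t=9 v=7: → [1,14); WM=7
i=5 t=9 v=6: → [1,14); WM=8
i=6 t=8 v=3: → [1,14); WM=8
i=7 t=1 v=3: DROP (t<8-1); WM=8
i=8 t=19 v=8: → [19,24); WM=18
i=9 t=13 v=7: DROP (t<18-1); WM=18

[1,14)=9 [19,24)=8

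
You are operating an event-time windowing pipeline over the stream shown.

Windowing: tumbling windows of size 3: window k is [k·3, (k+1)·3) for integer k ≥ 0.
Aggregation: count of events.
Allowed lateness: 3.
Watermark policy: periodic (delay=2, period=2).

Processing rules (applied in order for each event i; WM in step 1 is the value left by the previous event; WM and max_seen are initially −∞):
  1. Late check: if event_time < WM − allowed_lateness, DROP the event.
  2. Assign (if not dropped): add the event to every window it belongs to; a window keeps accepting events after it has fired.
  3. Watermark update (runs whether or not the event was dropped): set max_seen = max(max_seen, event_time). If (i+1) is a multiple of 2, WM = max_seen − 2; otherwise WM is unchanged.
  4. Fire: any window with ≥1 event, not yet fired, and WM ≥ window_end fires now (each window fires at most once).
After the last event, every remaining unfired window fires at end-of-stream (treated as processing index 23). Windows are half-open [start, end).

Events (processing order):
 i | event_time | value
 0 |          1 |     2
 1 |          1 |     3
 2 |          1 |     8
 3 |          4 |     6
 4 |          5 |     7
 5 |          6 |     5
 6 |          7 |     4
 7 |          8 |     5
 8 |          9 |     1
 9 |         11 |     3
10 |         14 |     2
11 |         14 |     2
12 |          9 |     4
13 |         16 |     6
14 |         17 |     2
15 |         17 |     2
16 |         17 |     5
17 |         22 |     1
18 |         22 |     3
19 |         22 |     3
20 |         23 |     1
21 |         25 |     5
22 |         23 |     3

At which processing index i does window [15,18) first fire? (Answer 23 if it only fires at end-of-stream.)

17

i=0 t=1 v=2: → [0,3); WM=−∞
i=1 t=1 v=3: → [0,3); WM=-1
i=2 t=1 v=8: → [0,3); WM=-1
i=3 t=4 v=6: → [3,6); WM=2
i=4 t=5 v=7: → [3,6); WM=2
i=5 t=6 v=5: → [6,9); WM=4; [0,3) fires=3
i=6 t=7 v=4: → [6,9); WM=4
i=7 t=8 v=5: → [6,9); WM=6; [3,6) fires=2
i=8 t=9 v=1: → [9,12); WM=6
i=9 t=11 v=3: → [9,12); WM=9; [6,9) fires=3
i=10 t=14 v=2: → [12,15); WM=9
i=11 t=14 v=2: → [12,15); WM=12; [9,12) fires=2
i=12 t=9 v=4: → [9,12); WM=12
i=13 t=16 v=6: → [15,18); WM=14
i=14 t=17 v=2: → [15,18); WM=14
i=15 t=17 v=2: → [15,18); WM=15; [12,15) fires=2
i=16 t=17 v=5: → [15,18); WM=15
i=17 t=22 v=1: → [21,24); WM=20; [15,18) fires=4
i=18 t=22 v=3: → [21,24); WM=20
i=19 t=22 v=3: → [21,24); WM=20
i=20 t=23 v=1: → [21,24); WM=20
i=21 t=25 v=5: → [24,27); WM=23
i=22 t=23 v=3: → [21,24); WM=23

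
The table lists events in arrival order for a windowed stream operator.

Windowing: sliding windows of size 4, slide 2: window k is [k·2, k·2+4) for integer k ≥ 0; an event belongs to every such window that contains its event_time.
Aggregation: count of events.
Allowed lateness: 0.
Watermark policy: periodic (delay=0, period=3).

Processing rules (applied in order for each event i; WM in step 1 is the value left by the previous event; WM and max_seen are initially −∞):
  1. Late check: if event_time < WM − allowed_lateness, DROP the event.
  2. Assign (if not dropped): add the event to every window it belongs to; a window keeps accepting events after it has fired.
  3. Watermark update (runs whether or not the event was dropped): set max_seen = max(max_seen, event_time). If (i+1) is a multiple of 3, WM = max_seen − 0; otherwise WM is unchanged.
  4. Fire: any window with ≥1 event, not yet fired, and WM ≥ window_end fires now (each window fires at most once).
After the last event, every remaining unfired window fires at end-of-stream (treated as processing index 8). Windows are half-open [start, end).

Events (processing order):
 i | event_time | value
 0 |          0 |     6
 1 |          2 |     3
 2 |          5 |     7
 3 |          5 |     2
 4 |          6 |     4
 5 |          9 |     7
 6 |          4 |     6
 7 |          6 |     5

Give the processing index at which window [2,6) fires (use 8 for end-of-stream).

5

i=0 t=0 v=6: → [0,4); WM=−∞
i=1 t=2 v=3: → [2,6),[0,4); WM=−∞
i=2 t=5 v=7: → [4,8),[2,6); WM=5; [0,4) fires=2
i=3 t=5 v=2: → [4,8),[2,6); WM=5
i=4 t=6 v=4: → [6,10),[4,8); WM=5
i=5 t=9 v=7: → [8,12),[6,10); WM=9; [2,6) fires=3 [4,8) fires=3
i=6 t=4 v=6: DROP (t<9-0); WM=9
i=7 t=6 v=5: DROP (t<9-0); WM=9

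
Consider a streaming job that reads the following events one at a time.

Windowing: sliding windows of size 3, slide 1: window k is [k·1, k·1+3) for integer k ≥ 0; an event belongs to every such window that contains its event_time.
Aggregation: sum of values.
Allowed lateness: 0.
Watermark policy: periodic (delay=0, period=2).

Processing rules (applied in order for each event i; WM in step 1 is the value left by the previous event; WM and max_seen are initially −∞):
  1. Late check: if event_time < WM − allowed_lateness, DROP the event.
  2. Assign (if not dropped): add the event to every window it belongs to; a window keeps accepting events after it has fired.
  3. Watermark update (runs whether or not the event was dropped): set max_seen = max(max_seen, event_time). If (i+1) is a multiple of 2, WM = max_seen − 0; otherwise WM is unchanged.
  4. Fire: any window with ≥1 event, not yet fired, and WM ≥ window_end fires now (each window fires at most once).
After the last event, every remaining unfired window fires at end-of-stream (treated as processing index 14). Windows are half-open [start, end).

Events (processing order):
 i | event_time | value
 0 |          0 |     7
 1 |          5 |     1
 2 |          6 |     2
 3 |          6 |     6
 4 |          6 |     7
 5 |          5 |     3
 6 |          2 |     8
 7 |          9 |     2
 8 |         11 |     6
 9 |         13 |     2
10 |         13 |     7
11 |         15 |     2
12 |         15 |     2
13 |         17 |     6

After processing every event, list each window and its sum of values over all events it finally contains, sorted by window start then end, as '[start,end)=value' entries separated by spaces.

[0,3)=7 [3,6)=1 [4,7)=16 [5,8)=16 [6,9)=15 [7,10)=2 [8,11)=2 [9,12)=8 [10,13)=6 [11,14)=15 [12,15)=9 [13,16)=13 [14,17)=4 [15,18)=10 [16,19)=6 [17,20)=6

i=0 t=0 v=7: → [0,3); WM=−∞
i=1 t=5 v=1: → [5,8),[4,7),[3,6); WM=5; [0,3) fires=7
i=2 t=6 v=2: → [6,9),[5,8),[4,7); WM=5
i=3 t=6 v=6: → [6,9),[5,8),[4,7); WM=6; [3,6) fires=1
i=4 t=6 v=7: → [6,9),[5,8),[4,7); WM=6
i=5 t=5 v=3: DROP (t<6-0); WM=6
i=6 t=2 v=8: DROP (t<6-0); WM=6
i=7 t=9 v=2: → [9,12),[8,11),[7,10); WM=9; [4,7) fires=16 [5,8) fires=16 [6,9) fires=15
i=8 t=11 v=6: → [11,14),[10,13),[9,12); WM=9
i=9 t=13 v=2: → [13,16),[12,15),[11,14); WM=13; [7,10) fires=2 [8,11) fires=2 [9,12) fires=8 [10,13) fires=6
i=10 t=13 v=7: → [13,16),[12,15),[11,14); WM=13
i=11 t=15 v=2: → [15,18),[14,17),[13,16); WM=15; [11,14) fires=15 [12,15) fires=9
i=12 t=15 v=2: → [15,18),[14,17),[13,16); WM=15
i=13 t=17 v=6: → [17,20),[16,19),[15,18); WM=17; [13,16) fires=13 [14,17) fires=4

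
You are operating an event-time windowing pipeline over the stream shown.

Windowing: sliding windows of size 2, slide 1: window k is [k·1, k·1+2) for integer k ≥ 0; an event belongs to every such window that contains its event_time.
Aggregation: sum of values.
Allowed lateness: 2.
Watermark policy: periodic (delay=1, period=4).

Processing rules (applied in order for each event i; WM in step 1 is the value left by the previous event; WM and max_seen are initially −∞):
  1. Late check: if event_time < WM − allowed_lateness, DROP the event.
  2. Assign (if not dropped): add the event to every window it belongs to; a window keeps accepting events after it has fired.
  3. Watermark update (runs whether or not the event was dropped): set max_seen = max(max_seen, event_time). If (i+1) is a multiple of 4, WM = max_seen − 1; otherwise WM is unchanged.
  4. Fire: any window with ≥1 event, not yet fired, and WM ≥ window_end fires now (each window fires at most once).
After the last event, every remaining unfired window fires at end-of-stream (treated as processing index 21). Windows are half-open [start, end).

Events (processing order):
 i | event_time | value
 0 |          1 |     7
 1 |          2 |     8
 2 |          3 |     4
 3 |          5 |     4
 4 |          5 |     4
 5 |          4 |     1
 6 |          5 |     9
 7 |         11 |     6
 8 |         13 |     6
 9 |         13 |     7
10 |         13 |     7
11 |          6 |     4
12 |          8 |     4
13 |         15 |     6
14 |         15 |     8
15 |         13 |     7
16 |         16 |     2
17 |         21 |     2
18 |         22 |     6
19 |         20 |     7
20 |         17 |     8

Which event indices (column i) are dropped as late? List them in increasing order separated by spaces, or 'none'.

i=0 t=1 v=7: → [1,3),[0,2); WM=−∞
i=1 t=2 v=8: → [2,4),[1,3); WM=−∞
i=2 t=3 v=4: → [3,5),[2,4); WM=−∞
i=3 t=5 v=4: → [5,7),[4,6); WM=4; [0,2) fires=7 [1,3) fires=15 [2,4) fires=12
i=4 t=5 v=4: → [5,7),[4,6); WM=4
i=5 t=4 v=1: → [4,6),[3,5); WM=4
i=6 t=5 v=9: → [5,7),[4,6); WM=4
i=7 t=11 v=6: → [11,13),[10,12); WM=10; [3,5) fires=5 [4,6) fires=18 [5,7) fires=17
i=8 t=13 v=6: → [13,15),[12,14); WM=10
i=9 t=13 v=7: → [13,15),[12,14); WM=10
i=10 t=13 v=7: → [13,15),[12,14); WM=10
i=11 t=6 v=4: DROP (t<10-2); WM=12; [10,12) fires=6
i=12 t=8 v=4: DROP (t<12-2); WM=12
i=13 t=15 v=6: → [15,17),[14,16); WM=12
i=14 t=15 v=8: → [15,17),[14,16); WM=12
i=15 t=13 v=7: → [13,15),[12,14); WM=14; [11,13) fires=6 [12,14) fires=27
i=16 t=16 v=2: → [16,18),[15,17); WM=14
i=17 t=21 v=2: → [21,23),[20,22); WM=14
i=18 t=22 v=6: → [22,24),[21,23); WM=14
i=19 t=20 v=7: → [20,22),[19,21); WM=21; [13,15) fires=27 [14,16) fires=14 [15,17) fires=16 [16,18) fires=2 [19,21) fires=7
i=20 t=17 v=8: DROP (t<21-2); WM=21

11 12 20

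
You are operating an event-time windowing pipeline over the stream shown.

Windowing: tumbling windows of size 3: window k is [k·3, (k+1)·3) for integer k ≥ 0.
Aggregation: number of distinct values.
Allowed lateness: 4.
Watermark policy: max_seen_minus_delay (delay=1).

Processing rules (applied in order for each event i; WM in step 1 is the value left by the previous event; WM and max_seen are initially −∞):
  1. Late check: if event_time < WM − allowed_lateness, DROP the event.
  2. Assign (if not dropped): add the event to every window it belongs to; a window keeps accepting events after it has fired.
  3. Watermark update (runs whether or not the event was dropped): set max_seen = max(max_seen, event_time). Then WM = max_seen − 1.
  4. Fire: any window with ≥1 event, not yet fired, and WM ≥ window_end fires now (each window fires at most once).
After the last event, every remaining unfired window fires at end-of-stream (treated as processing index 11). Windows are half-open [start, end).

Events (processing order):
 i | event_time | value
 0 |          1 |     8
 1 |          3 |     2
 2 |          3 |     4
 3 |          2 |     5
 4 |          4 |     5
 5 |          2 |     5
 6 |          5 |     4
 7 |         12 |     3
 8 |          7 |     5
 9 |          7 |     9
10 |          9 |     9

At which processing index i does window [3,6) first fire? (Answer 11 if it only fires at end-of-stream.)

7

i=0 t=1 v=8: → [0,3); WM=0
i=1 t=3 v=2: → [3,6); WM=2
i=2 t=3 v=4: → [3,6); WM=2
i=3 t=2 v=5: → [0,3); WM=2
i=4 t=4 v=5: → [3,6); WM=3; [0,3) fires=2
i=5 t=2 v=5: → [0,3); WM=3
i=6 t=5 v=4: → [3,6); WM=4
i=7 t=12 v=3: → [12,15); WM=11; [3,6) fires=3
i=8 t=7 v=5: → [6,9); WM=11; [6,9) fires=1
i=9 t=7 v=9: → [6,9); WM=11
i=10 t=9 v=9: → [9,12); WM=11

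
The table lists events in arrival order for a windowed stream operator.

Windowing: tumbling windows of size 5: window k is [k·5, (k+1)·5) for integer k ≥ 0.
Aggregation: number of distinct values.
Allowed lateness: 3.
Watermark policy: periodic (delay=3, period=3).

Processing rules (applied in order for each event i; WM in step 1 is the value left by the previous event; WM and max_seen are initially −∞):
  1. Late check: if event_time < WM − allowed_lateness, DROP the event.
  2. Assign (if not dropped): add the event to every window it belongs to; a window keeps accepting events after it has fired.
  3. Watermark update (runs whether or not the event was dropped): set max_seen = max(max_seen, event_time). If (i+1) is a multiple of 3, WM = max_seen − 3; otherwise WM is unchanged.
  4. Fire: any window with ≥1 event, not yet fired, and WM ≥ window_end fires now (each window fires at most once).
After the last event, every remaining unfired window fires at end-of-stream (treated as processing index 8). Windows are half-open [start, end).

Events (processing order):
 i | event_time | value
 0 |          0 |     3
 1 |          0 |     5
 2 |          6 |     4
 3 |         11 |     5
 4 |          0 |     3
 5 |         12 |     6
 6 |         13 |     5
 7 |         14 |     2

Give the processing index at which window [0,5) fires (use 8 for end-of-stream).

5

i=0 t=0 v=3: → [0,5); WM=−∞
i=1 t=0 v=5: → [0,5); WM=−∞
i=2 t=6 v=4: → [5,10); WM=3
i=3 t=11 v=5: → [10,15); WM=3
i=4 t=0 v=3: → [0,5); WM=3
i=5 t=12 v=6: → [10,15); WM=9; [0,5) fires=2
i=6 t=13 v=5: → [10,15); WM=9
i=7 t=14 v=2: → [10,15); WM=9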